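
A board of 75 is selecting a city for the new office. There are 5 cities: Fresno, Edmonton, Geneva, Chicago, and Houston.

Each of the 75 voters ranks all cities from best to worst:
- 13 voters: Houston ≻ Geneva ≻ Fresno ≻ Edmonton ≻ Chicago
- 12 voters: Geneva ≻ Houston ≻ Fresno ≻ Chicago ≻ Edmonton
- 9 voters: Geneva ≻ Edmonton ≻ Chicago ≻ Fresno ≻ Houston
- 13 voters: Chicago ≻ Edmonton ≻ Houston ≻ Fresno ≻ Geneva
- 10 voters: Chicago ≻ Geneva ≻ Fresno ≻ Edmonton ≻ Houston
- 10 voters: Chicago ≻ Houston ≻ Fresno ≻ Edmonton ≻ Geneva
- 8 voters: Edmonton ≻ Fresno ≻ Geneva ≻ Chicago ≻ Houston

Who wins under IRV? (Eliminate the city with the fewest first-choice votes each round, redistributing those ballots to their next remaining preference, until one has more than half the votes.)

Round 1: Fresno 0, Edmonton 8, Geneva 21, Chicago 33, Houston 13. Fresno eliminated.
Round 2: Edmonton 8, Geneva 21, Chicago 33, Houston 13. Edmonton eliminated.
Round 3: Geneva 29, Chicago 33, Houston 13. Houston eliminated.
Round 4: Geneva 42, Chicago 33. Geneva has a majority (≥38).

Geneva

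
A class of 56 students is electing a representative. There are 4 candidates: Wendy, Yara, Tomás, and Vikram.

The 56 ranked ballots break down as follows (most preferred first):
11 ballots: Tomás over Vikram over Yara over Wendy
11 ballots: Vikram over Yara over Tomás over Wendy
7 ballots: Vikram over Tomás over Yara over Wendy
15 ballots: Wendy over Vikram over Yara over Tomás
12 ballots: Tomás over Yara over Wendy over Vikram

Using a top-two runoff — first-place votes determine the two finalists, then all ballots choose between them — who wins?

Vikram

Round 1 first-place votes: Wendy 15, Yara 0, Tomás 23, Vikram 18. Tomás and Vikram advance.
Runoff: Tomás is ranked above Vikram on 23 ballots, Vikram above Tomás on 33.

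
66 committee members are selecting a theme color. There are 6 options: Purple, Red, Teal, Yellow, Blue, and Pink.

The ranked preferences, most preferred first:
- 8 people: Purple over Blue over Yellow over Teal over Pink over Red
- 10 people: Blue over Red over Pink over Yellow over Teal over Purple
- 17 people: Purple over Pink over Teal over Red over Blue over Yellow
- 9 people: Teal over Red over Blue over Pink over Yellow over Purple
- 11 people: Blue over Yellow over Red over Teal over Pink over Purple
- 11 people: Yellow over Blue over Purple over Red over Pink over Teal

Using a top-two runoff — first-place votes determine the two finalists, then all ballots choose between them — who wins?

Round 1 first-place votes: Purple 25, Red 0, Teal 9, Yellow 11, Blue 21, Pink 0. Purple and Blue advance.
Runoff: Purple is ranked above Blue on 25 ballots, Blue above Purple on 41.

Blue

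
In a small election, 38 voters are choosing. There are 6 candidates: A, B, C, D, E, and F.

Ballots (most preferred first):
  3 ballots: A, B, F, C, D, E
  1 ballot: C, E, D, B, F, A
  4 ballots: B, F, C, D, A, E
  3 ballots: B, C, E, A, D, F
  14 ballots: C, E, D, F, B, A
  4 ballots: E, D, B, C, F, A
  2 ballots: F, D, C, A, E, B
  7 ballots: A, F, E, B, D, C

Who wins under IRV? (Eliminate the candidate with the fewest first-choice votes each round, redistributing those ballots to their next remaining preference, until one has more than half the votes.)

Round 1: A 10, B 7, C 15, D 0, E 4, F 2. D eliminated.
Round 2: A 10, B 7, C 15, E 4, F 2. F eliminated.
Round 3: A 10, B 7, C 17, E 4. E eliminated.
Round 4: A 10, B 11, C 17. A eliminated.
Round 5: B 21, C 17. B has a majority (≥20).

B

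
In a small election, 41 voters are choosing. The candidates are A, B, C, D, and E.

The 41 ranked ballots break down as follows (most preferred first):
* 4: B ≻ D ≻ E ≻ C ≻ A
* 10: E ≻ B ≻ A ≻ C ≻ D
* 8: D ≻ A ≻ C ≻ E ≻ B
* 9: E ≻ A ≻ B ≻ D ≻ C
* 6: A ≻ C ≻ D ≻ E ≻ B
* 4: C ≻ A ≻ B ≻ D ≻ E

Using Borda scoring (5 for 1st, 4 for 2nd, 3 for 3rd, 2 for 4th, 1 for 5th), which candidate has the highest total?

A

A: 4×1 + 10×3 + 8×4 + 9×4 + 6×5 + 4×4 = 148
B: 4×5 + 10×4 + 8×1 + 9×3 + 6×1 + 4×3 = 113
C: 4×2 + 10×2 + 8×3 + 9×1 + 6×4 + 4×5 = 105
D: 4×4 + 10×1 + 8×5 + 9×2 + 6×3 + 4×2 = 110
E: 4×3 + 10×5 + 8×2 + 9×5 + 6×2 + 4×1 = 139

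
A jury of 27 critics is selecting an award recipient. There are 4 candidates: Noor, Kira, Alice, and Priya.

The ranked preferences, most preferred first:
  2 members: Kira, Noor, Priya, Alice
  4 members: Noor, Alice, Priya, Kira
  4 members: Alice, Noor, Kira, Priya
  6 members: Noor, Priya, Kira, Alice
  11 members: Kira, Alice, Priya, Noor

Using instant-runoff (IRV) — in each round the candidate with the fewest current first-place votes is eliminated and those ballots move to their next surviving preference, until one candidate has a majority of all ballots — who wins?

Noor

Round 1: Noor 10, Kira 13, Alice 4, Priya 0. Priya eliminated.
Round 2: Noor 10, Kira 13, Alice 4. Alice eliminated.
Round 3: Noor 14, Kira 13. Noor has a majority (≥14).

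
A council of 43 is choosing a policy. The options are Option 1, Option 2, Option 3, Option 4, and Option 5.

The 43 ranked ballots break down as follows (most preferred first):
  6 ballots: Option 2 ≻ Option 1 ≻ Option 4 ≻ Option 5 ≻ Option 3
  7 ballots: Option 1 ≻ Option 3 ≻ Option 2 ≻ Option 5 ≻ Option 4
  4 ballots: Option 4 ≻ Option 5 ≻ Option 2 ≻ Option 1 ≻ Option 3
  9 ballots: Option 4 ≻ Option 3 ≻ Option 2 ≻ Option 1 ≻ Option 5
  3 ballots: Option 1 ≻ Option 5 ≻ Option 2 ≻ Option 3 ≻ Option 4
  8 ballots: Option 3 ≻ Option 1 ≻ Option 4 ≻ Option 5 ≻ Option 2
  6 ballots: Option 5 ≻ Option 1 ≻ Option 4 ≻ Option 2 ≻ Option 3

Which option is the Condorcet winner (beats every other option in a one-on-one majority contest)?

Option 1

Option 1 vs Option 2: 24–19
Option 1 vs Option 3: 26–17
Option 1 vs Option 4: 30–13
Option 1 vs Option 5: 33–10
Option 1 beats every other option.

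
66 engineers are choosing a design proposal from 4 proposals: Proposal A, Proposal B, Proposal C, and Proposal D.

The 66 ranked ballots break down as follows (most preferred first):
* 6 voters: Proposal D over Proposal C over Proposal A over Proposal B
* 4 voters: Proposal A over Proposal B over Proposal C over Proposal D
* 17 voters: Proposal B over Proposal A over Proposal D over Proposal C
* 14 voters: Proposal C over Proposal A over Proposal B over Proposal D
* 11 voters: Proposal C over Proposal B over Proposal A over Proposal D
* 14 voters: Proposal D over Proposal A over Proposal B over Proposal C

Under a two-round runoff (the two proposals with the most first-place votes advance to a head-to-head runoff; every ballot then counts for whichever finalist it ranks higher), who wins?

Proposal D

Round 1 first-place votes: Proposal A 4, Proposal B 17, Proposal C 25, Proposal D 20. Proposal C and Proposal D advance.
Runoff: Proposal C is ranked above Proposal D on 29 ballots, Proposal D above Proposal C on 37.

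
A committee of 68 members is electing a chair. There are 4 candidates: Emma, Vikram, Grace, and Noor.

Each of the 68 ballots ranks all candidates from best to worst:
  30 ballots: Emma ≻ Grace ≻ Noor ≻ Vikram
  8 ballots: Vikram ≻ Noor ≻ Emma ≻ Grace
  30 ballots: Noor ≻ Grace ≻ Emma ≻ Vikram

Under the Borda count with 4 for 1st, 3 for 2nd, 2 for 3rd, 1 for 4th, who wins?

Emma: 30×4 + 8×2 + 30×2 = 196
Vikram: 30×1 + 8×4 + 30×1 = 92
Grace: 30×3 + 8×1 + 30×3 = 188
Noor: 30×2 + 8×3 + 30×4 = 204

Noor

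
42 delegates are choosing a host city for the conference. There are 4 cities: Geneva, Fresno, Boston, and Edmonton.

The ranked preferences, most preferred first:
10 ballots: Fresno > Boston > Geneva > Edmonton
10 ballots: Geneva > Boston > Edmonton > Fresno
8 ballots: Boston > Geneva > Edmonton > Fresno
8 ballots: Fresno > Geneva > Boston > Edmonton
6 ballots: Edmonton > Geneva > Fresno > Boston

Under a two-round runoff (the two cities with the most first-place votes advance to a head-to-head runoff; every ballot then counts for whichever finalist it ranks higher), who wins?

Round 1 first-place votes: Geneva 10, Fresno 18, Boston 8, Edmonton 6. Fresno and Geneva advance.
Runoff: Fresno is ranked above Geneva on 18 ballots, Geneva above Fresno on 24.

Geneva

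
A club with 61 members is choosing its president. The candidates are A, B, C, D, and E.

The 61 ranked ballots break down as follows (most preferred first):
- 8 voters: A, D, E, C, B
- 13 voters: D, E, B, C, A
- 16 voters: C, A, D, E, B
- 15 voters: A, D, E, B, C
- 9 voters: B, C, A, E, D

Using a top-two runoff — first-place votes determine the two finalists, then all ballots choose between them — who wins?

C

Round 1 first-place votes: A 23, B 9, C 16, D 13, E 0. A and C advance.
Runoff: A is ranked above C on 23 ballots, C above A on 38.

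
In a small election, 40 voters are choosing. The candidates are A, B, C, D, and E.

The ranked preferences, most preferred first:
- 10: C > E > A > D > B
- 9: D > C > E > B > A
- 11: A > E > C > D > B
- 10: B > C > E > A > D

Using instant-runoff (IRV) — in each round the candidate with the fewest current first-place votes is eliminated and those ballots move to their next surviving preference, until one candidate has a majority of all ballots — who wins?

C

Round 1: A 11, B 10, C 10, D 9, E 0. E eliminated.
Round 2: A 11, B 10, C 10, D 9. D eliminated.
Round 3: A 11, B 10, C 19. B eliminated.
Round 4: A 11, C 29. C has a majority (≥21).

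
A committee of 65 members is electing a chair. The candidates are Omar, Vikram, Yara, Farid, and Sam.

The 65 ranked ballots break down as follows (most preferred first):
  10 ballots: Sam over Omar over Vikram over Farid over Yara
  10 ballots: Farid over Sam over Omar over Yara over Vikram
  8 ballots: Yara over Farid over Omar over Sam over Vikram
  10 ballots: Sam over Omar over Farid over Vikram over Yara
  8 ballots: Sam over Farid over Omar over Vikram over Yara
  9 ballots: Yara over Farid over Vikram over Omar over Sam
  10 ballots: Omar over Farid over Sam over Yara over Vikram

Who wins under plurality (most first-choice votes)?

Sam

First-place votes: Omar 10, Vikram 0, Yara 17, Farid 10, Sam 28.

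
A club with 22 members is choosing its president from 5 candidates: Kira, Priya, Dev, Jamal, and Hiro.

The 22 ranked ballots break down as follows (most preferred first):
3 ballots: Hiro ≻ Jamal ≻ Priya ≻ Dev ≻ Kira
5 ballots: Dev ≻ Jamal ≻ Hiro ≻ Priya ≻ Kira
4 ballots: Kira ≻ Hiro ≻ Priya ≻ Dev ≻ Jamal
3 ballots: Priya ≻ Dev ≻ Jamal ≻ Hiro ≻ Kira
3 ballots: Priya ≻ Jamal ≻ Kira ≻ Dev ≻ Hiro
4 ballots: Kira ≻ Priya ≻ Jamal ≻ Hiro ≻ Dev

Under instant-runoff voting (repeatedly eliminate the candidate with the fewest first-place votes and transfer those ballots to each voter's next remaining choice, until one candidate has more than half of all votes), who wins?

Priya

Round 1: Kira 8, Priya 6, Dev 5, Jamal 0, Hiro 3. Jamal eliminated.
Round 2: Kira 8, Priya 6, Dev 5, Hiro 3. Hiro eliminated.
Round 3: Kira 8, Priya 9, Dev 5. Dev eliminated.
Round 4: Kira 8, Priya 14. Priya has a majority (≥12).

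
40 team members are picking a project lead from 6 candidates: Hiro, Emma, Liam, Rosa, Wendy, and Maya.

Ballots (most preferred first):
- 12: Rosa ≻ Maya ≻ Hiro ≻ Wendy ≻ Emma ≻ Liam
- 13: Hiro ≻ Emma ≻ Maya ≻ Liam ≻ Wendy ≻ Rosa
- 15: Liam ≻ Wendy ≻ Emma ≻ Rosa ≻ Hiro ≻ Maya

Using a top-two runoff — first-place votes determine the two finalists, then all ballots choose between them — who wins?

Hiro

Round 1 first-place votes: Hiro 13, Emma 0, Liam 15, Rosa 12, Wendy 0, Maya 0. Liam and Hiro advance.
Runoff: Liam is ranked above Hiro on 15 ballots, Hiro above Liam on 25.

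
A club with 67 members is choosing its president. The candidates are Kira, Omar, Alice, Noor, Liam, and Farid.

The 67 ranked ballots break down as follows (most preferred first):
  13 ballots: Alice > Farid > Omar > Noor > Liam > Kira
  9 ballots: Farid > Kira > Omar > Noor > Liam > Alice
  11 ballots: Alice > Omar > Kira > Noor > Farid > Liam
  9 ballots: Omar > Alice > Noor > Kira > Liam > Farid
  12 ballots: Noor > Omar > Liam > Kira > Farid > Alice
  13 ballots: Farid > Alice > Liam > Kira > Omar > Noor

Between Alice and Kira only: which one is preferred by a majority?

Alice is ranked above Kira on 46 ballots; Kira above Alice on 21.

Alice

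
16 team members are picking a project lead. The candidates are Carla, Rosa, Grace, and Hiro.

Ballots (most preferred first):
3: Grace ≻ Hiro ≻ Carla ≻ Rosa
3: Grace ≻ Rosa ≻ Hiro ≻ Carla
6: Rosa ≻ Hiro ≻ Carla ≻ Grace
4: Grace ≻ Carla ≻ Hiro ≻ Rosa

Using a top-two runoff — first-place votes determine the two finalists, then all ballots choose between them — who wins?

Grace

Round 1 first-place votes: Carla 0, Rosa 6, Grace 10, Hiro 0. Grace and Rosa advance.
Runoff: Grace is ranked above Rosa on 10 ballots, Rosa above Grace on 6.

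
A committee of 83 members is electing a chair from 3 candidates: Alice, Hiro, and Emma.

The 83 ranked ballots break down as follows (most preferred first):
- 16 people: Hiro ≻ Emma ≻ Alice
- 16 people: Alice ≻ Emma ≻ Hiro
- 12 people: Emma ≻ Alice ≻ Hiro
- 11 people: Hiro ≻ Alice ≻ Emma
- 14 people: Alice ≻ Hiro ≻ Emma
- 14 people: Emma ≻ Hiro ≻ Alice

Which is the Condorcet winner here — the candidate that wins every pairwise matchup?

Emma

Emma vs Alice: 42–41
Emma vs Hiro: 42–41
Emma beats every other candidate.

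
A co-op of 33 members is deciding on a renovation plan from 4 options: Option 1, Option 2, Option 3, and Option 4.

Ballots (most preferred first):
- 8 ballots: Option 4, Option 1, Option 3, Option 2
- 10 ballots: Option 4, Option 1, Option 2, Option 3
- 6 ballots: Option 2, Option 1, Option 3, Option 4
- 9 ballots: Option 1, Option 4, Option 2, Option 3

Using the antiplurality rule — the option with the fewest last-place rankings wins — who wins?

Option 1

Last-place votes: Option 1 0, Option 2 8, Option 3 19, Option 4 6.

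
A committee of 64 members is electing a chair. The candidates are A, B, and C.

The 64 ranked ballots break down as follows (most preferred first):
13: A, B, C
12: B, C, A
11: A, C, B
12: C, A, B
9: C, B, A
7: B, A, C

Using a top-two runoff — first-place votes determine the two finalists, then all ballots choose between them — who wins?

C

Round 1 first-place votes: A 24, B 19, C 21. A and C advance.
Runoff: A is ranked above C on 31 ballots, C above A on 33.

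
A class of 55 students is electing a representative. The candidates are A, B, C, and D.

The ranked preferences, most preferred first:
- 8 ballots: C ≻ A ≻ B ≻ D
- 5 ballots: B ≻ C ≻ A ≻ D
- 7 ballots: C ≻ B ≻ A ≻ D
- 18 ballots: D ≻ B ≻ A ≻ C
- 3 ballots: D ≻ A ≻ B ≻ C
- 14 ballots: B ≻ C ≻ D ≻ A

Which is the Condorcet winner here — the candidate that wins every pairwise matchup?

B vs A: 44–11
B vs C: 40–15
B vs D: 34–21
B beats every other candidate.

B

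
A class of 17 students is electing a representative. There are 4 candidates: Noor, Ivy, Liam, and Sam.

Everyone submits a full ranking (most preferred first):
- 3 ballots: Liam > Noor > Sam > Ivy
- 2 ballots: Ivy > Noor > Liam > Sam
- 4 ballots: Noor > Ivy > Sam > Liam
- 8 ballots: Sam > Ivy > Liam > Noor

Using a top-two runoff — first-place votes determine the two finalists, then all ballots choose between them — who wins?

Round 1 first-place votes: Noor 4, Ivy 2, Liam 3, Sam 8. Sam and Noor advance.
Runoff: Sam is ranked above Noor on 8 ballots, Noor above Sam on 9.

Noor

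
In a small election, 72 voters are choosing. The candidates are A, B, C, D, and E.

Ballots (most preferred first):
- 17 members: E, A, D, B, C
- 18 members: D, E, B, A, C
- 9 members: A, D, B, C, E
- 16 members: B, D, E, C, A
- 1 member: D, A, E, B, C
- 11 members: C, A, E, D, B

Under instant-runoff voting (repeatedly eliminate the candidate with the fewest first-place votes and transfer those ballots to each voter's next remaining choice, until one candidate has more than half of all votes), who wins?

Round 1: A 9, B 16, C 11, D 19, E 17. A eliminated.
Round 2: B 16, C 11, D 28, E 17. C eliminated.
Round 3: B 16, D 28, E 28. B eliminated.
Round 4: D 44, E 28. D has a majority (≥37).

D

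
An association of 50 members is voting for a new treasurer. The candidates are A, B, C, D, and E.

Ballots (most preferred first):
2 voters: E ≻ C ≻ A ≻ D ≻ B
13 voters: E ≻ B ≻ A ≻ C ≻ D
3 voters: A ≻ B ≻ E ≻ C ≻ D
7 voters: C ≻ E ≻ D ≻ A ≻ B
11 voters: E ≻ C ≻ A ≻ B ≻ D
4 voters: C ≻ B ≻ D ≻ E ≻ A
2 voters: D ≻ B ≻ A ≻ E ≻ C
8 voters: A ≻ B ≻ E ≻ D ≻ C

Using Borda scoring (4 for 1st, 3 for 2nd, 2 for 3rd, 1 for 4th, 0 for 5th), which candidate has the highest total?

E

A: 2×2 + 13×2 + 3×4 + 7×1 + 11×2 + 4×0 + 2×2 + 8×4 = 107
B: 2×0 + 13×3 + 3×3 + 7×0 + 11×1 + 4×3 + 2×3 + 8×3 = 101
C: 2×3 + 13×1 + 3×1 + 7×4 + 11×3 + 4×4 + 2×0 + 8×0 = 99
D: 2×1 + 13×0 + 3×0 + 7×2 + 11×0 + 4×2 + 2×4 + 8×1 = 40
E: 2×4 + 13×4 + 3×2 + 7×3 + 11×4 + 4×1 + 2×1 + 8×2 = 153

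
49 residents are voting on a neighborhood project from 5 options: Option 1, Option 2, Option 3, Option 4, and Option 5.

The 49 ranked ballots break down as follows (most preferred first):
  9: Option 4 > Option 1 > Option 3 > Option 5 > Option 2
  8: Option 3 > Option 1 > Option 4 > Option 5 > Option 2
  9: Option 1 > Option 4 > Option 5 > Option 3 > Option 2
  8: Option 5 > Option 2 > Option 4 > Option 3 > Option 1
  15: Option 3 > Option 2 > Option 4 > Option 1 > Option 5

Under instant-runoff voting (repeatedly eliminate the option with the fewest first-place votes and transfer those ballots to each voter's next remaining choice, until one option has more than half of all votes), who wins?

Option 4

Round 1: Option 1 9, Option 2 0, Option 3 23, Option 4 9, Option 5 8. Option 2 eliminated.
Round 2: Option 1 9, Option 3 23, Option 4 9, Option 5 8. Option 5 eliminated.
Round 3: Option 1 9, Option 3 23, Option 4 17. Option 1 eliminated.
Round 4: Option 3 23, Option 4 26. Option 4 has a majority (≥25).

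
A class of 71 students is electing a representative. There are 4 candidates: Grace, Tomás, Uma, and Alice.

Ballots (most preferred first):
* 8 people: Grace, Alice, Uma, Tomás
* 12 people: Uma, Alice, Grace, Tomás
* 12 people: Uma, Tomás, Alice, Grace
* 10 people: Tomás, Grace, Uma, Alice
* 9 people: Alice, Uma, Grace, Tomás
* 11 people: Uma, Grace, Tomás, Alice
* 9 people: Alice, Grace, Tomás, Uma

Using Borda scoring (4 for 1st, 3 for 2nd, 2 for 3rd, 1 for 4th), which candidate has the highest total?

Grace: 8×4 + 12×2 + 12×1 + 10×3 + 9×2 + 11×3 + 9×3 = 176
Tomás: 8×1 + 12×1 + 12×3 + 10×4 + 9×1 + 11×2 + 9×2 = 145
Uma: 8×2 + 12×4 + 12×4 + 10×2 + 9×3 + 11×4 + 9×1 = 212
Alice: 8×3 + 12×3 + 12×2 + 10×1 + 9×4 + 11×1 + 9×4 = 177

Uma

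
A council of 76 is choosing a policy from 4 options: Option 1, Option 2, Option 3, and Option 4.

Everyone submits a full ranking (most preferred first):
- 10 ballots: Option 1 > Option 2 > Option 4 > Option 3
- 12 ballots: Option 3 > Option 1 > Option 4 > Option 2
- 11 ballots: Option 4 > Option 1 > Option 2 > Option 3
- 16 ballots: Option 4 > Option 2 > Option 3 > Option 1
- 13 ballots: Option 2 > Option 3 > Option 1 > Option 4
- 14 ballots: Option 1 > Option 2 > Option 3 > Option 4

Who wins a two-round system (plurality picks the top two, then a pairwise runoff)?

Option 1

Round 1 first-place votes: Option 1 24, Option 2 13, Option 3 12, Option 4 27. Option 4 and Option 1 advance.
Runoff: Option 4 is ranked above Option 1 on 27 ballots, Option 1 above Option 4 on 49.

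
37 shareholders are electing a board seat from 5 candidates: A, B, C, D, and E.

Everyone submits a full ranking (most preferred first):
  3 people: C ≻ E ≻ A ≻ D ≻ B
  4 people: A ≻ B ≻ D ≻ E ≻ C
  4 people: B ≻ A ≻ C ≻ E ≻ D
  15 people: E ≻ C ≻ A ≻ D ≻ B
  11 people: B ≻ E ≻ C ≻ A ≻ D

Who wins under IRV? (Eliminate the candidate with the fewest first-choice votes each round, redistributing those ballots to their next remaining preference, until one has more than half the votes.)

B

Round 1: A 4, B 15, C 3, D 0, E 15. D eliminated.
Round 2: A 4, B 15, C 3, E 15. C eliminated.
Round 3: A 4, B 15, E 18. A eliminated.
Round 4: B 19, E 18. B has a majority (≥19).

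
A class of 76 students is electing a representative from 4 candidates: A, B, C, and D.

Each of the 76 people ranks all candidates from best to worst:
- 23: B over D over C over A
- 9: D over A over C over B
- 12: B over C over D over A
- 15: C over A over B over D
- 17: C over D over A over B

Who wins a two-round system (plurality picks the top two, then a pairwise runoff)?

Round 1 first-place votes: A 0, B 35, C 32, D 9. B and C advance.
Runoff: B is ranked above C on 35 ballots, C above B on 41.

C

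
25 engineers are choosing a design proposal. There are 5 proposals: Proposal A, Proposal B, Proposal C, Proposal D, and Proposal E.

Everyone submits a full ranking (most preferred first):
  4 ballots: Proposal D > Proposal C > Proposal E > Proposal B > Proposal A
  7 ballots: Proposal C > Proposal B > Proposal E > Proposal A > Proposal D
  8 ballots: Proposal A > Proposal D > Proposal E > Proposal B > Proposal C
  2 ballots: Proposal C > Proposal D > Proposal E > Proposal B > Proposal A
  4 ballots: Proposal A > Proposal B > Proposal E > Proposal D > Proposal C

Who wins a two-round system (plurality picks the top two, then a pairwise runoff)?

Round 1 first-place votes: Proposal A 12, Proposal B 0, Proposal C 9, Proposal D 4, Proposal E 0. Proposal A and Proposal C advance.
Runoff: Proposal A is ranked above Proposal C on 12 ballots, Proposal C above Proposal A on 13.

Proposal C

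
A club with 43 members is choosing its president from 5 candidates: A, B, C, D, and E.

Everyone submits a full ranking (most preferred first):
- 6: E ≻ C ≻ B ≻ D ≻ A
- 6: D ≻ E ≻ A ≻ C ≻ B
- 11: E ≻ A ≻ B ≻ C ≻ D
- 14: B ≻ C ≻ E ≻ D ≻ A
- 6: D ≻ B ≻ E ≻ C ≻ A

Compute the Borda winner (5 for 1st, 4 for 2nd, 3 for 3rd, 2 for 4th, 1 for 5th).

A: 6×1 + 6×3 + 11×4 + 14×1 + 6×1 = 88
B: 6×3 + 6×1 + 11×3 + 14×5 + 6×4 = 151
C: 6×4 + 6×2 + 11×2 + 14×4 + 6×2 = 126
D: 6×2 + 6×5 + 11×1 + 14×2 + 6×5 = 111
E: 6×5 + 6×4 + 11×5 + 14×3 + 6×3 = 169

E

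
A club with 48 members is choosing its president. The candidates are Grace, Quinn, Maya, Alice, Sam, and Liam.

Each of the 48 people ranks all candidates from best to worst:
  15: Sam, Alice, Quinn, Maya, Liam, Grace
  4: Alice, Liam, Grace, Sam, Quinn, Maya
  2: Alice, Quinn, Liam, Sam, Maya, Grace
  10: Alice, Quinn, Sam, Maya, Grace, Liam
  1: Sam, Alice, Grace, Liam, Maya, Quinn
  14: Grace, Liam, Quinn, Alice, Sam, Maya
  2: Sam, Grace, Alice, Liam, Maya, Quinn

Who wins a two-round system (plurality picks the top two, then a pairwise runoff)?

Alice

Round 1 first-place votes: Grace 14, Quinn 0, Maya 0, Alice 16, Sam 18, Liam 0. Sam and Alice advance.
Runoff: Sam is ranked above Alice on 18 ballots, Alice above Sam on 30.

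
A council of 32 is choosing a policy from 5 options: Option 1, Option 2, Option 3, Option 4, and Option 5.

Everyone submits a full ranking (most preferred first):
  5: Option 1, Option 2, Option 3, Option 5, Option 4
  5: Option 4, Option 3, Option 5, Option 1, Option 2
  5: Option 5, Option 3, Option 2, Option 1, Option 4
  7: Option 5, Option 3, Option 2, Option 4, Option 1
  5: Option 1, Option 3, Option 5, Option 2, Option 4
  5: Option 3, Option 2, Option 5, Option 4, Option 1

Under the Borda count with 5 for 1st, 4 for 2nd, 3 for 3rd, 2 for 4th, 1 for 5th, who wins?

Option 3

Option 1: 5×5 + 5×2 + 5×2 + 7×1 + 5×5 + 5×1 = 82
Option 2: 5×4 + 5×1 + 5×3 + 7×3 + 5×2 + 5×4 = 91
Option 3: 5×3 + 5×4 + 5×4 + 7×4 + 5×4 + 5×5 = 128
Option 4: 5×1 + 5×5 + 5×1 + 7×2 + 5×1 + 5×2 = 64
Option 5: 5×2 + 5×3 + 5×5 + 7×5 + 5×3 + 5×3 = 115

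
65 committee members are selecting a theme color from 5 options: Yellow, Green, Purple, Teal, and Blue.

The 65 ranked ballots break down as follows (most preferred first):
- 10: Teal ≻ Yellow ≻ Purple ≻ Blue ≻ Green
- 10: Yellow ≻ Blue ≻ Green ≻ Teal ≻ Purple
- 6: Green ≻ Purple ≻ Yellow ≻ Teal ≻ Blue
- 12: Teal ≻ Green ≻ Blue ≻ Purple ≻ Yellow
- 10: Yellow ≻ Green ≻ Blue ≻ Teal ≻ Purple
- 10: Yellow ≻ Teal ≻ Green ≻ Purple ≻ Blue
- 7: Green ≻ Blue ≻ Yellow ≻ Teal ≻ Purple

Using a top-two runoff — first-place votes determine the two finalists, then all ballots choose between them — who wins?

Yellow

Round 1 first-place votes: Yellow 30, Green 13, Purple 0, Teal 22, Blue 0. Yellow and Teal advance.
Runoff: Yellow is ranked above Teal on 43 ballots, Teal above Yellow on 22.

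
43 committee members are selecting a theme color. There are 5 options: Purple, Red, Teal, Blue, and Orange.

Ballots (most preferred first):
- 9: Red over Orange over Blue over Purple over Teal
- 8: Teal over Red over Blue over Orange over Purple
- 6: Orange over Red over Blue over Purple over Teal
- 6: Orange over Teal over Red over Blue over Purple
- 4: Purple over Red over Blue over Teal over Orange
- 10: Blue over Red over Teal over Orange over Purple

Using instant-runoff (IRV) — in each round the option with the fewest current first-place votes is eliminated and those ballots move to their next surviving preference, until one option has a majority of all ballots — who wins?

Red

Round 1: Purple 4, Red 9, Teal 8, Blue 10, Orange 12. Purple eliminated.
Round 2: Red 13, Teal 8, Blue 10, Orange 12. Teal eliminated.
Round 3: Red 21, Blue 10, Orange 12. Blue eliminated.
Round 4: Red 31, Orange 12. Red has a majority (≥22).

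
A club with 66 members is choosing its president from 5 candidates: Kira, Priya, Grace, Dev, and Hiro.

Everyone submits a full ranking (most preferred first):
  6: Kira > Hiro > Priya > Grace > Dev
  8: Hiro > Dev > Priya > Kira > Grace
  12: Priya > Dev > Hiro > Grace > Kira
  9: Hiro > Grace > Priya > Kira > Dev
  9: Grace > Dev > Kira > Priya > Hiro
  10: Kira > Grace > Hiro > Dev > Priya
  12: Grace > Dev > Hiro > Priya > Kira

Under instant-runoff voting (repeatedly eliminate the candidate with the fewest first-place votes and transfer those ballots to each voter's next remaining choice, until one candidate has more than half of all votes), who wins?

Hiro

Round 1: Kira 16, Priya 12, Grace 21, Dev 0, Hiro 17. Dev eliminated.
Round 2: Kira 16, Priya 12, Grace 21, Hiro 17. Priya eliminated.
Round 3: Kira 16, Grace 21, Hiro 29. Kira eliminated.
Round 4: Grace 31, Hiro 35. Hiro has a majority (≥34).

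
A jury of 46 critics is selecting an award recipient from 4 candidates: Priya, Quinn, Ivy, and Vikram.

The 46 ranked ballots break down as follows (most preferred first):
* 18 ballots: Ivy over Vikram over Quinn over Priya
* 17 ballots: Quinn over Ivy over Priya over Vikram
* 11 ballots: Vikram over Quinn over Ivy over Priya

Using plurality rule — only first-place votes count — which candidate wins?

First-place votes: Priya 0, Quinn 17, Ivy 18, Vikram 11.

Ivy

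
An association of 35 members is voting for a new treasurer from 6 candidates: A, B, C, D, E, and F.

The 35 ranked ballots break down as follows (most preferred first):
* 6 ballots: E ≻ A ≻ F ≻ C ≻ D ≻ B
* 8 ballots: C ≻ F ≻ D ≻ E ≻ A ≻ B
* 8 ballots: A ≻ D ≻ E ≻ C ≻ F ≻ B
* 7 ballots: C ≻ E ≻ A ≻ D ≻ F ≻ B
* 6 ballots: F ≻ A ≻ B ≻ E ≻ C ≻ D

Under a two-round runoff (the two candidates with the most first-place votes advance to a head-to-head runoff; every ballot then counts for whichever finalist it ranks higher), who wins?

Round 1 first-place votes: A 8, B 0, C 15, D 0, E 6, F 6. C and A advance.
Runoff: C is ranked above A on 15 ballots, A above C on 20.

A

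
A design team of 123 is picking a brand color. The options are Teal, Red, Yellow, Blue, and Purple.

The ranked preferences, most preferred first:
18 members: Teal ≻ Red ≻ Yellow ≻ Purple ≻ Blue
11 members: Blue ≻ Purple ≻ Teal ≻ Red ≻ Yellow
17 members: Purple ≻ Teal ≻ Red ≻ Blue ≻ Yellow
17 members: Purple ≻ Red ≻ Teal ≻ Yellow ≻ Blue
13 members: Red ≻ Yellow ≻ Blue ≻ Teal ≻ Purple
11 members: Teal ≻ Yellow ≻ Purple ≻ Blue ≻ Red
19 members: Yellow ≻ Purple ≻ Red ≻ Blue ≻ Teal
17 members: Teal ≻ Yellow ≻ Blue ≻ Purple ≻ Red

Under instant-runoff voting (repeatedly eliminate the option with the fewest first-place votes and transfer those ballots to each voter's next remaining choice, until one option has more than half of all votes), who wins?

Purple

Round 1: Teal 46, Red 13, Yellow 19, Blue 11, Purple 34. Blue eliminated.
Round 2: Teal 46, Red 13, Yellow 19, Purple 45. Red eliminated.
Round 3: Teal 46, Yellow 32, Purple 45. Yellow eliminated.
Round 4: Teal 59, Purple 64. Purple has a majority (≥62).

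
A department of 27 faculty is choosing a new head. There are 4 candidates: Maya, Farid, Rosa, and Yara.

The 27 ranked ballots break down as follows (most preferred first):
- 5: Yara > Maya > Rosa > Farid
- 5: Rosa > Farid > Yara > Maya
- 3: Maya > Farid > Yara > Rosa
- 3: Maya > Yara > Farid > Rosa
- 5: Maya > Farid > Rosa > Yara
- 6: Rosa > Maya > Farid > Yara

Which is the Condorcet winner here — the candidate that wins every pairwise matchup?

Maya vs Farid: 22–5
Maya vs Rosa: 16–11
Maya vs Yara: 17–10
Maya beats every other candidate.

Maya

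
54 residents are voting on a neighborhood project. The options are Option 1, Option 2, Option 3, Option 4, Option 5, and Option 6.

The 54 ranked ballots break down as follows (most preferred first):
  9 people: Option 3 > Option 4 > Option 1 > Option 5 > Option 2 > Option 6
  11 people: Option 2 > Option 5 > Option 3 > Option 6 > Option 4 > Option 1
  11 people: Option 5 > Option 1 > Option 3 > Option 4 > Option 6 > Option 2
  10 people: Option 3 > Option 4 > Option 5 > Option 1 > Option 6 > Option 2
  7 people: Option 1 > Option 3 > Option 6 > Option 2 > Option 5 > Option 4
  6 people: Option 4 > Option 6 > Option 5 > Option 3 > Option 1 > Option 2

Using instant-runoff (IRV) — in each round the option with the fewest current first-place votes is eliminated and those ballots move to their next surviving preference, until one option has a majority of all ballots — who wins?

Option 5

Round 1: Option 1 7, Option 2 11, Option 3 19, Option 4 6, Option 5 11, Option 6 0. Option 6 eliminated.
Round 2: Option 1 7, Option 2 11, Option 3 19, Option 4 6, Option 5 11. Option 4 eliminated.
Round 3: Option 1 7, Option 2 11, Option 3 19, Option 5 17. Option 1 eliminated.
Round 4: Option 2 11, Option 3 26, Option 5 17. Option 2 eliminated.
Round 5: Option 3 26, Option 5 28. Option 5 has a majority (≥28).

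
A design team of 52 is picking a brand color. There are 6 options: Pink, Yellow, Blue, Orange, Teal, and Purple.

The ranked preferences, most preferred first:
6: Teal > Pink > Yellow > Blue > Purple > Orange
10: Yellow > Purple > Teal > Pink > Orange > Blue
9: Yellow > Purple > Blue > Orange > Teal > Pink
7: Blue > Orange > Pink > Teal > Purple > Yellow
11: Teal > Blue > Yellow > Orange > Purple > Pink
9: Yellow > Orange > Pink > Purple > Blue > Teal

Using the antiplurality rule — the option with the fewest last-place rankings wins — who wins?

Last-place votes: Pink 20, Yellow 7, Blue 10, Orange 6, Teal 9, Purple 0.

Purple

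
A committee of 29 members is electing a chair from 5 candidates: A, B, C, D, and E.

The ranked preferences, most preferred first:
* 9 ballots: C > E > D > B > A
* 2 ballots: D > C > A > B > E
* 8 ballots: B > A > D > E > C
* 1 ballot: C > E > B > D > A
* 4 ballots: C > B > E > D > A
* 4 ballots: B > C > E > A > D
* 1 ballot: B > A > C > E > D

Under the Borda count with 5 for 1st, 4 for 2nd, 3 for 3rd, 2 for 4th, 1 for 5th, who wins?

B

A: 9×1 + 2×3 + 8×4 + 1×1 + 4×1 + 4×2 + 1×4 = 64
B: 9×2 + 2×2 + 8×5 + 1×3 + 4×4 + 4×5 + 1×5 = 106
C: 9×5 + 2×4 + 8×1 + 1×5 + 4×5 + 4×4 + 1×3 = 105
D: 9×3 + 2×5 + 8×3 + 1×2 + 4×2 + 4×1 + 1×1 = 76
E: 9×4 + 2×1 + 8×2 + 1×4 + 4×3 + 4×3 + 1×2 = 84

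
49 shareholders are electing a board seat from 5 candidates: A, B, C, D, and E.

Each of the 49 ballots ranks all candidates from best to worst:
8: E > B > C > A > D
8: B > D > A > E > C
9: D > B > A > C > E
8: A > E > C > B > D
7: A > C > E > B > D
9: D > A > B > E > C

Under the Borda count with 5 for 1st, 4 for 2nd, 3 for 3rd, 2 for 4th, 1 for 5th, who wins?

A

A: 8×2 + 8×3 + 9×3 + 8×5 + 7×5 + 9×4 = 178
B: 8×4 + 8×5 + 9×4 + 8×2 + 7×2 + 9×3 = 165
C: 8×3 + 8×1 + 9×2 + 8×3 + 7×4 + 9×1 = 111
D: 8×1 + 8×4 + 9×5 + 8×1 + 7×1 + 9×5 = 145
E: 8×5 + 8×2 + 9×1 + 8×4 + 7×3 + 9×2 = 136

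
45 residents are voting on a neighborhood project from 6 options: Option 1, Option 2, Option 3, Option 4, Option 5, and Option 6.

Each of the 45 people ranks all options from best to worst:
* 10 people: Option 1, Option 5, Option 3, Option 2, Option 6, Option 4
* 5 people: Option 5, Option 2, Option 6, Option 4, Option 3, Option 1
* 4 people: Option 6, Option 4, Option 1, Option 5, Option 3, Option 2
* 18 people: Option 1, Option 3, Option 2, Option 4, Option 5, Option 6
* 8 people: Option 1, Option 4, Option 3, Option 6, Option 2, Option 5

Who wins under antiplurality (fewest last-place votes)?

Option 3

Last-place votes: Option 1 5, Option 2 4, Option 3 0, Option 4 10, Option 5 8, Option 6 18.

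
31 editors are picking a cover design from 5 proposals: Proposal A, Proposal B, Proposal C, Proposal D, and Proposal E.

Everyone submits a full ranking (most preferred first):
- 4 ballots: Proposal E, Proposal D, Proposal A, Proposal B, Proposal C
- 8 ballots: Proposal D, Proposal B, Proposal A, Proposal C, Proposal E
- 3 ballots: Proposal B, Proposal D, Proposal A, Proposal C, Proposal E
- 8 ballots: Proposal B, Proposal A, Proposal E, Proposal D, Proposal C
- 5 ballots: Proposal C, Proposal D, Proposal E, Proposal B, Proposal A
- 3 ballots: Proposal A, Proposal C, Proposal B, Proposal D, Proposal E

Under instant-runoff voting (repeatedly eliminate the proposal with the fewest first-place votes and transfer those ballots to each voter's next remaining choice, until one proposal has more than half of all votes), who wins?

Round 1: Proposal A 3, Proposal B 11, Proposal C 5, Proposal D 8, Proposal E 4. Proposal A eliminated.
Round 2: Proposal B 11, Proposal C 8, Proposal D 8, Proposal E 4. Proposal E eliminated.
Round 3: Proposal B 11, Proposal C 8, Proposal D 12. Proposal C eliminated.
Round 4: Proposal B 14, Proposal D 17. Proposal D has a majority (≥16).

Proposal D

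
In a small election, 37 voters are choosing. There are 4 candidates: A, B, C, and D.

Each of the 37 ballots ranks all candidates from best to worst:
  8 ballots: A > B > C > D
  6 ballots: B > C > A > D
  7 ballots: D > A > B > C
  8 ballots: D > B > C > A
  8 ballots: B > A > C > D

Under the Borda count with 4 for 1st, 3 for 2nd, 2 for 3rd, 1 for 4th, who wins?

A: 8×4 + 6×2 + 7×3 + 8×1 + 8×3 = 97
B: 8×3 + 6×4 + 7×2 + 8×3 + 8×4 = 118
C: 8×2 + 6×3 + 7×1 + 8×2 + 8×2 = 73
D: 8×1 + 6×1 + 7×4 + 8×4 + 8×1 = 82

B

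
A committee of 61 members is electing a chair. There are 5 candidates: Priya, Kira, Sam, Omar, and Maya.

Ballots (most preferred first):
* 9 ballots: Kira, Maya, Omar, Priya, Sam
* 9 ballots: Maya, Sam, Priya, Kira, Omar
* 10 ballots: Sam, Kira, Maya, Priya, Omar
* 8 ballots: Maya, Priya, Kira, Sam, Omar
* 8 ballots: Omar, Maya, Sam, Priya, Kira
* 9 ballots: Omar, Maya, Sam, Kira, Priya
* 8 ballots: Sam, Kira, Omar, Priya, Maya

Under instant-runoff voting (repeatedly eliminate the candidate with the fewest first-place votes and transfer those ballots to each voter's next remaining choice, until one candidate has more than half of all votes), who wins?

Round 1: Priya 0, Kira 9, Sam 18, Omar 17, Maya 17. Priya eliminated.
Round 2: Kira 9, Sam 18, Omar 17, Maya 17. Kira eliminated.
Round 3: Sam 18, Omar 17, Maya 26. Omar eliminated.
Round 4: Sam 18, Maya 43. Maya has a majority (≥31).

Maya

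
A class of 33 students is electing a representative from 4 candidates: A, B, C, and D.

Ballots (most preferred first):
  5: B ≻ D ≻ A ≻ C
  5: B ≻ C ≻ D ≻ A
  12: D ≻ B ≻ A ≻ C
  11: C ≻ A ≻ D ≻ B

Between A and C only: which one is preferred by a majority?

A

A is ranked above C on 17 ballots; C above A on 16.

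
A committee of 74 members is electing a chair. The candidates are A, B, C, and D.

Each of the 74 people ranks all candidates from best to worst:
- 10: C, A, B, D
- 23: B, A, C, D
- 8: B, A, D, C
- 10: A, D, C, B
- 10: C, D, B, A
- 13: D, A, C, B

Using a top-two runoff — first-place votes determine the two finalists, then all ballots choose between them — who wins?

Round 1 first-place votes: A 10, B 31, C 20, D 13. B and C advance.
Runoff: B is ranked above C on 31 ballots, C above B on 43.

C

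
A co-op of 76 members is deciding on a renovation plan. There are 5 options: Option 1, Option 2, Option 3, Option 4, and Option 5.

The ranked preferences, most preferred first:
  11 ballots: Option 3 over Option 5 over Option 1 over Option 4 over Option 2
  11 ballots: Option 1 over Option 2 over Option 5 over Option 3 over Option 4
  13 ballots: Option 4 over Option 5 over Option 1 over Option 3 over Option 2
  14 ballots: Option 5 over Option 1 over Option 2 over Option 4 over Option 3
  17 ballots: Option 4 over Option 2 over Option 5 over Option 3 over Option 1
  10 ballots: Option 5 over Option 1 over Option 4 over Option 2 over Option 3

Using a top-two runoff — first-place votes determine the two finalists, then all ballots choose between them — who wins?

Round 1 first-place votes: Option 1 11, Option 2 0, Option 3 11, Option 4 30, Option 5 24. Option 4 and Option 5 advance.
Runoff: Option 4 is ranked above Option 5 on 30 ballots, Option 5 above Option 4 on 46.

Option 5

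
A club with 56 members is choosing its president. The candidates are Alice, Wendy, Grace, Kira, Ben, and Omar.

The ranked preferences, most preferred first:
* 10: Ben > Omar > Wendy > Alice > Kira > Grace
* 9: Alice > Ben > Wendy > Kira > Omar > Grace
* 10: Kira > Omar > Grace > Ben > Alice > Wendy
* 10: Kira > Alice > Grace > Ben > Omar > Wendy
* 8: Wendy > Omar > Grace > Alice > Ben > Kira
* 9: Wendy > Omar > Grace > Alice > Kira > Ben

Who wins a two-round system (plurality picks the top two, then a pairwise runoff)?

Round 1 first-place votes: Alice 9, Wendy 17, Grace 0, Kira 20, Ben 10, Omar 0. Kira and Wendy advance.
Runoff: Kira is ranked above Wendy on 20 ballots, Wendy above Kira on 36.

Wendy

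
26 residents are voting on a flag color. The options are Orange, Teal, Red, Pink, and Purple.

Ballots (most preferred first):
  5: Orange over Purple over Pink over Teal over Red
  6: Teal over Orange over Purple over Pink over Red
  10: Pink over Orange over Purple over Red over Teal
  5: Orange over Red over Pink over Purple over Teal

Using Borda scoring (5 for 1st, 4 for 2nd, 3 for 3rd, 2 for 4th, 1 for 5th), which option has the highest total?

Orange: 5×5 + 6×4 + 10×4 + 5×5 = 114
Teal: 5×2 + 6×5 + 10×1 + 5×1 = 55
Red: 5×1 + 6×1 + 10×2 + 5×4 = 51
Pink: 5×3 + 6×2 + 10×5 + 5×3 = 92
Purple: 5×4 + 6×3 + 10×3 + 5×2 = 78

Orange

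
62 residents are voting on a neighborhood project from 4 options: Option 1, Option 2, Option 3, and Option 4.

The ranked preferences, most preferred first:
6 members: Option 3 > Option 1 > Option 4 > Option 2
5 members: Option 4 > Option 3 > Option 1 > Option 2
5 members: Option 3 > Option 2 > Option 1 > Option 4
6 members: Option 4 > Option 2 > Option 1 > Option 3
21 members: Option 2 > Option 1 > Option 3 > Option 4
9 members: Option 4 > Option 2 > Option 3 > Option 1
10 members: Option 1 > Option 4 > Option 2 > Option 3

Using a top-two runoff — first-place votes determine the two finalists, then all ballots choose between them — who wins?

Option 4

Round 1 first-place votes: Option 1 10, Option 2 21, Option 3 11, Option 4 20. Option 2 and Option 4 advance.
Runoff: Option 2 is ranked above Option 4 on 26 ballots, Option 4 above Option 2 on 36.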